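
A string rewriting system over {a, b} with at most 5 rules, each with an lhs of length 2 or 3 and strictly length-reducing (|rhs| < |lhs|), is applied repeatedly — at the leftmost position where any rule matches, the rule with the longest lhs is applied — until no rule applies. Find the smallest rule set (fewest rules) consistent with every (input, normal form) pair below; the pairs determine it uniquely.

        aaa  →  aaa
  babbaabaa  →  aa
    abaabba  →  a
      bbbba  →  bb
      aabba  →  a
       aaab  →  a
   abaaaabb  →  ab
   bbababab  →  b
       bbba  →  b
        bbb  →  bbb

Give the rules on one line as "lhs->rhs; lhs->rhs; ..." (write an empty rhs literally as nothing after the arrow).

  | aaa
  | babbaabaa => abbaabaa => aabaa => aa
  | abaabba => abba => a
  | bbbba => bb

aab->; aba->; ba->a; bba->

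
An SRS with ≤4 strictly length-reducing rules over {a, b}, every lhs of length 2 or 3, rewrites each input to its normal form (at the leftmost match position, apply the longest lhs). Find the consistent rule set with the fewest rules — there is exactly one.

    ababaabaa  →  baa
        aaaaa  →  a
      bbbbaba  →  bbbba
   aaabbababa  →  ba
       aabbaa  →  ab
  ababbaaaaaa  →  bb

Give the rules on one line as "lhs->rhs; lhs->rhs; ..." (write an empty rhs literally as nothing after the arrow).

aaa->ab; aba->; abb->; bab->b

  | ababaabaa => baabaa => baa
  | aaaaa => abaa => a
  | bbbbaba => bbbba
  | aaabbababa => abbbababa => bababa => baba => ba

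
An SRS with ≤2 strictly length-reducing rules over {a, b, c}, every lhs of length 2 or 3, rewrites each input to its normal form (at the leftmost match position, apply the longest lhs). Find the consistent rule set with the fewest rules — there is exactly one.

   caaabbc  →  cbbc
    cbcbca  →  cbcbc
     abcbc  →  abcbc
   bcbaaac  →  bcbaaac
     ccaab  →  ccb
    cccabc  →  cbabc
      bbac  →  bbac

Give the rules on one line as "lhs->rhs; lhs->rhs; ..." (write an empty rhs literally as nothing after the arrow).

ca->c; ccc->cb

  | caaabbc => caabbc => cabbc => cbbc
  | cbcbca => cbcbc
  | abcbc
  | bcbaaac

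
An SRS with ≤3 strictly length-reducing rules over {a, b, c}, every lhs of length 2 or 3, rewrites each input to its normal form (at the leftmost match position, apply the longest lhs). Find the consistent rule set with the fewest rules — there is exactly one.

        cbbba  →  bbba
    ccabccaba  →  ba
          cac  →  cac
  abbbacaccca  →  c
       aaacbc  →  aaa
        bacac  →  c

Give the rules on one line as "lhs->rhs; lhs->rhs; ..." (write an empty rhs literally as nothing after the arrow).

aca->c; bc->; cb->b

  | cbbba => bbba
  | ccabccaba => ccacaba => cccba => ccba => cba => ba
  | cac
  | abbbacaccca => abbbcccca => abbccca => abcca => aca => c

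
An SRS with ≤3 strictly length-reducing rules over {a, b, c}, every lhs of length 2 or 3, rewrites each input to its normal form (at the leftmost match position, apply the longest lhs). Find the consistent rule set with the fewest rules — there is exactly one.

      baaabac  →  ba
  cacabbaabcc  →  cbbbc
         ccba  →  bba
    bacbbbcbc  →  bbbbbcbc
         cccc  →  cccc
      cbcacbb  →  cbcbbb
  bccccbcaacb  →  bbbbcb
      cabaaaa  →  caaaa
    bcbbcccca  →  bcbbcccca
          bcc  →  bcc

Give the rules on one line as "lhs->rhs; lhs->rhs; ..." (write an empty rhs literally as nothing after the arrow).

  | baaabac => baaac => baab => ba
  | cacabbaabcc => cbabbaabcc => cbbaabcc => cbbacc => cbbbc
  | ccba => bba
  | bacbbbcbc => bbbbbcbc

ab->; ac->b; ccb->bb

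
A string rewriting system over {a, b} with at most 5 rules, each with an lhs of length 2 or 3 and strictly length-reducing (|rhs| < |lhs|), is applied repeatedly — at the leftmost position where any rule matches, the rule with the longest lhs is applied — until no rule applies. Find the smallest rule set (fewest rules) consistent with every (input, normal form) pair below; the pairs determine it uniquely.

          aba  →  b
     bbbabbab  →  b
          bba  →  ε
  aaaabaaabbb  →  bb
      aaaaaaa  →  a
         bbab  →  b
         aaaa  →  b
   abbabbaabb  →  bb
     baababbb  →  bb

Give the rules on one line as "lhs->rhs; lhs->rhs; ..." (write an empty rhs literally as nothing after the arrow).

  | aba => aa => b
  | bbbabbab => bbabbab => bbab => b
  | bba => ε
  | aaaabaaabbb => baabaaabbb => aabaaabbb => bbaaabbb => aabbb => bbbb => bbb => bb

aa->b; ba->a; bba->; bbb->bb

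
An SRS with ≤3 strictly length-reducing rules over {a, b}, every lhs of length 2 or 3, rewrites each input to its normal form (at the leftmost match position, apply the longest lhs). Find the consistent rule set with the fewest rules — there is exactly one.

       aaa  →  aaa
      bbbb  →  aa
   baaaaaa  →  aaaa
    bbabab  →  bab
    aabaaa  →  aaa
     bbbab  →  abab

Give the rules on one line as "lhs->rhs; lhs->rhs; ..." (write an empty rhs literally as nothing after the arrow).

  | aaa
  | bbbb => abb => aa
  | baaaaaa => aaaa
  | bbabab => bab

baa->; bb->a; bba->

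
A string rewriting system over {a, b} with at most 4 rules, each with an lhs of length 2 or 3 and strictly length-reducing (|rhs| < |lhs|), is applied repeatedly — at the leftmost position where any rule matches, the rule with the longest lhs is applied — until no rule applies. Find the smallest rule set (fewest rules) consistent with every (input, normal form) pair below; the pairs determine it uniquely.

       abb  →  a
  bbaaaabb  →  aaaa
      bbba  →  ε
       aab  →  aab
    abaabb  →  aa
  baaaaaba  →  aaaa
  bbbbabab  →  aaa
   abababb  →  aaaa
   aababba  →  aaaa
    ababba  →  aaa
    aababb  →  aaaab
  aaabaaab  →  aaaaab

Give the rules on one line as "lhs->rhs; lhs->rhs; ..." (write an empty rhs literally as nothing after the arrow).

ba->; bab->aa; bb->

  | abb => a
  | bbaaaabb => aaaabb => aaaa
  | bbba => ba => ε
  | aab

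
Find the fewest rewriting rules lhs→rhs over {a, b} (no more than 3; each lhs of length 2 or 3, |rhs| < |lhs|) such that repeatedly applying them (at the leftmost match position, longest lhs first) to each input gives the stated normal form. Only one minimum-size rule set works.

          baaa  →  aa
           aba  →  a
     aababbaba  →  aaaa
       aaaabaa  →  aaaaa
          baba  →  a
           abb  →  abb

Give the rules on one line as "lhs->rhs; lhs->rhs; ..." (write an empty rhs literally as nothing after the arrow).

ba->; bab->ab

  | baaa => aa
  | aba => a
  | aababbaba => aaabbaba => aaababa => aaaaba => aaaa
  | aaaabaa => aaaaa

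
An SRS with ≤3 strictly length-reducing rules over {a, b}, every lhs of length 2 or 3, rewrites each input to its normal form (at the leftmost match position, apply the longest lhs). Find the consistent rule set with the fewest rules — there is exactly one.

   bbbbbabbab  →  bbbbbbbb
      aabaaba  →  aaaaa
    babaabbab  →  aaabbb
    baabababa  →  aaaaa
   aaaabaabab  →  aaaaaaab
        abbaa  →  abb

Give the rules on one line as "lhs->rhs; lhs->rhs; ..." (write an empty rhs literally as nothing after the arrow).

ba->a; bba->bb

  | bbbbbabbab => bbbbbbbab => bbbbbbbb
  | aabaaba => aaaaba => aaaaa
  | babaabbab => abaabbab => aaabbab => aaabbb
  | baabababa => aabababa => aaababa => aaaaba => aaaaa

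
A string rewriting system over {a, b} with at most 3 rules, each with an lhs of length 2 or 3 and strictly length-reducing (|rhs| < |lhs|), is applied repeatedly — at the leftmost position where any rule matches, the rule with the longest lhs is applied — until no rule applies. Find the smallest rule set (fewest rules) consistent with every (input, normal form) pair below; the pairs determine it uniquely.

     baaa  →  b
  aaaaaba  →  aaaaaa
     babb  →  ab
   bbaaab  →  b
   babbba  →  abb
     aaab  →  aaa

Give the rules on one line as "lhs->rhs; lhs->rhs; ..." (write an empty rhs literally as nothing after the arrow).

aab->aa; ba->b; bab->a

  | baaa => baa => ba => b
  | aaaaaba => aaaaaa
  | babb => ab
  | bbaaab => bbaab => bbab => ba => b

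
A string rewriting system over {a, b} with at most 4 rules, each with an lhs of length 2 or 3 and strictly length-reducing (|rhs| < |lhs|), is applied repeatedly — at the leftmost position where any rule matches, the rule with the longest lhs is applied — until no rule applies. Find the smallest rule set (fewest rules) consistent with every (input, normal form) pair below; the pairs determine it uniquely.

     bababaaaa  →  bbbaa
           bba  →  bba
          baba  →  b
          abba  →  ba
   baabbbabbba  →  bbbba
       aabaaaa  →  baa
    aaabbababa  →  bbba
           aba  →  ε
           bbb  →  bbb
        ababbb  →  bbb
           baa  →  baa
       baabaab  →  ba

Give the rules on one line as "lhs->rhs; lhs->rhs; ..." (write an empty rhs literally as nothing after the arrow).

aaa->ba; ab->; aba->

  | bababaaaa => bbaaaa => bbbaa
  | bba
  | baba => b
  | abba => ba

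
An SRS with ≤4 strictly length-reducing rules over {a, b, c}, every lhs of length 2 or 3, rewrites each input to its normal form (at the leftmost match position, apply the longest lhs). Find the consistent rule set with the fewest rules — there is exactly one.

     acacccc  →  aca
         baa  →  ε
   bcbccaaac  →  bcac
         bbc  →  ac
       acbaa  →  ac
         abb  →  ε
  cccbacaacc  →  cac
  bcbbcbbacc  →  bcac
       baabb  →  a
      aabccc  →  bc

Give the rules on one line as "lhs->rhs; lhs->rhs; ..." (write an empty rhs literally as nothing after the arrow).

aa->; ba->a; bb->a; cc->

  | acacccc => acacc => aca
  | baa => aa => ε
  | bcbccaaac => bcbaaac => bcaaac => bcac
  | bbc => ac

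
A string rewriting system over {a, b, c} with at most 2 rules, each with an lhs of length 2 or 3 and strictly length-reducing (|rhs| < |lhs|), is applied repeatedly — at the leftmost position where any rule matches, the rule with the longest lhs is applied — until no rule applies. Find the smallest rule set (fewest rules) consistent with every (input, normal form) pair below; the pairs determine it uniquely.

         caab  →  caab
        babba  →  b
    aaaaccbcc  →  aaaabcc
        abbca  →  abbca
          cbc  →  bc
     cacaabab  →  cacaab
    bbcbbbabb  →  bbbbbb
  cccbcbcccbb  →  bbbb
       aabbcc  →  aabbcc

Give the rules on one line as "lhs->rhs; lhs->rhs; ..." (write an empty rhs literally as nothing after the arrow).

ba->; cb->b

  | caab
  | babba => bba => b
  | aaaaccbcc => aaaacbcc => aaaabcc
  | abbca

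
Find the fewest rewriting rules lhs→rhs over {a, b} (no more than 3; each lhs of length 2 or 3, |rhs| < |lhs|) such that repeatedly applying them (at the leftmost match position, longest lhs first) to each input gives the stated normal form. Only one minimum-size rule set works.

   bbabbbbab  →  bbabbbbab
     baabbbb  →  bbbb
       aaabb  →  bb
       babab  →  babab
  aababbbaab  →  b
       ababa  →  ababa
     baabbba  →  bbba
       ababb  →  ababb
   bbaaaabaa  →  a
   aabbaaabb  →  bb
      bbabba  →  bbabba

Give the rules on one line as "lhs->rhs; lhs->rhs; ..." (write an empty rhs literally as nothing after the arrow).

aa->a; aab->b; baa->aa

  | bbabbbbab
  | baabbbb => aabbbb => bbbb
  | aaabb => aabb => bb
  | babab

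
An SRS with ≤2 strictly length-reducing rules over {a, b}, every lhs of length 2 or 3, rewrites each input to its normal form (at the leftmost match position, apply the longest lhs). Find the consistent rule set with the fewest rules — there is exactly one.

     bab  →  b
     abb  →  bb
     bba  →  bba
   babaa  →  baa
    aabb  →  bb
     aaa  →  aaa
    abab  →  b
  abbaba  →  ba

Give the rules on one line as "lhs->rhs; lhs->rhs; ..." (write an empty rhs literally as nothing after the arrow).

  | bab => ab => b
  | abb => bb
  | bba
  | babaa => abaa => baa

ab->b; bab->ab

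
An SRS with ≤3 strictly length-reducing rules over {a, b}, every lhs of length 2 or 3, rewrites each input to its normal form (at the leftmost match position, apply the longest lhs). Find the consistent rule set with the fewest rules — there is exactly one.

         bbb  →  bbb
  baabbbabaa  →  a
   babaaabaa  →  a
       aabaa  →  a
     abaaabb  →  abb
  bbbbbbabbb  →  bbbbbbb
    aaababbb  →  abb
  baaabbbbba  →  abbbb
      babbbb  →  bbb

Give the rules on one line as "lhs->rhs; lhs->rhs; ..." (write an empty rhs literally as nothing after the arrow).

  | bbb
  | baabbbabaa => abbbabaa => abbaa => aba => a
  | babaaabaa => aaabaa => aabaa => abaa => aa => a
  | aabaa => abaa => aa => a

aa->a; ba->; bab->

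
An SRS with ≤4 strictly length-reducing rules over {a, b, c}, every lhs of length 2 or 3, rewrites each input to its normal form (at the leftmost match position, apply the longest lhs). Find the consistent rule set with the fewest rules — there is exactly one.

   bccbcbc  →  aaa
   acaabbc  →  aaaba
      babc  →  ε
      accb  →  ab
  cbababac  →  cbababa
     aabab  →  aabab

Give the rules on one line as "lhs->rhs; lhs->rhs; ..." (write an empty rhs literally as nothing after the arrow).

ac->a; baa->; bc->a

  | bccbcbc => acbcbc => abcbc => aabc => aaa
  | acaabbc => aaabbc => aaaba
  | babc => baa => ε
  | accb => acb => ab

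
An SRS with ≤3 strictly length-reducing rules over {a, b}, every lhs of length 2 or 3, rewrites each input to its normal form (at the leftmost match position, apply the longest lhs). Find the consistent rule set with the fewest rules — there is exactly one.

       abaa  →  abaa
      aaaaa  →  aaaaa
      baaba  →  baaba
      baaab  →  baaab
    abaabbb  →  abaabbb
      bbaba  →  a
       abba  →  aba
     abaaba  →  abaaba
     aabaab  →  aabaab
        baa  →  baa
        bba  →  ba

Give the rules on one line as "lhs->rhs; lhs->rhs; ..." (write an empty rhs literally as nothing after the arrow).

  | abaa
  | aaaaa
  | baaba
  | baaab

bab->; bba->ba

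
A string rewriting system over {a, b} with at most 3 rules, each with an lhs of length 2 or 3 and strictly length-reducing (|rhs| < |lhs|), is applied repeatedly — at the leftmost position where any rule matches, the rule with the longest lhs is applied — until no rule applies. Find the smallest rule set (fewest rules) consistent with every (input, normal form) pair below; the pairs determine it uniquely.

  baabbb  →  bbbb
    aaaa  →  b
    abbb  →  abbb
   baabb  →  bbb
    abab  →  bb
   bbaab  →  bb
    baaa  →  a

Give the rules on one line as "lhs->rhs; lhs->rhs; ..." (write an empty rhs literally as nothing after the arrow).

  | baabbb => aabbb => bbbb
  | aaaa => baa => aa => b
  | abbb
  | baabb => aabb => bbb

aa->b; ba->a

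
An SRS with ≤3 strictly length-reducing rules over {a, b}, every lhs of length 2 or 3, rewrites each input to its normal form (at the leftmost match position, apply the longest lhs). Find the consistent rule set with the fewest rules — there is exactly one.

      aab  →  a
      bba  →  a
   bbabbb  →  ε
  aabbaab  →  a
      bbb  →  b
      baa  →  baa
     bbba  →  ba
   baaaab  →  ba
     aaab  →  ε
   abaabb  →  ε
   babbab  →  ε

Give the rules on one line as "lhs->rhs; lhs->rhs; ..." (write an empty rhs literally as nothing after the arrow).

aaa->a; ab->; bb->

  | aab => a
  | bba => a
  | bbabbb => abbb => bb => ε
  | aabbaab => abaab => aab => a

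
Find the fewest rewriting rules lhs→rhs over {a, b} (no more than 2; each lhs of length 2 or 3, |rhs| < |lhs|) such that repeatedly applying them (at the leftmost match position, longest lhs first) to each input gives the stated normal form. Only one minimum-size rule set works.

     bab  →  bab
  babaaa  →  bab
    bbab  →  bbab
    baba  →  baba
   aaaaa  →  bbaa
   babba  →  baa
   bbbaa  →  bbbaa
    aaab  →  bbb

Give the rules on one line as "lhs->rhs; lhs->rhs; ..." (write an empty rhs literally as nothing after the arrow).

  | bab
  | babaaa => babbb => bab
  | bbab
  | baba

aaa->bb; abb->a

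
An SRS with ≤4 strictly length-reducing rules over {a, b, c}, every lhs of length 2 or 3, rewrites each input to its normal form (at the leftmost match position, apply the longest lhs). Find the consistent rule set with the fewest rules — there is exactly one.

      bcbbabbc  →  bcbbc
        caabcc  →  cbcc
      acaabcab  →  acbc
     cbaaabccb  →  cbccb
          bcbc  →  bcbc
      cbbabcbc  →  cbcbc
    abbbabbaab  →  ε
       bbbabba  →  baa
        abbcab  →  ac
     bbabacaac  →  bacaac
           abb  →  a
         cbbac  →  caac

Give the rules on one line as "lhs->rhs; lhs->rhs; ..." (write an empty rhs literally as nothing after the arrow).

aab->b; ab->; abb->a; bba->aa

  | bcbbabbc => bcaabbc => bcbbc
  | caabcc => cbcc
  | acaabcab => acbcab => acbc
  | cbaaabccb => cbabccb => cbccb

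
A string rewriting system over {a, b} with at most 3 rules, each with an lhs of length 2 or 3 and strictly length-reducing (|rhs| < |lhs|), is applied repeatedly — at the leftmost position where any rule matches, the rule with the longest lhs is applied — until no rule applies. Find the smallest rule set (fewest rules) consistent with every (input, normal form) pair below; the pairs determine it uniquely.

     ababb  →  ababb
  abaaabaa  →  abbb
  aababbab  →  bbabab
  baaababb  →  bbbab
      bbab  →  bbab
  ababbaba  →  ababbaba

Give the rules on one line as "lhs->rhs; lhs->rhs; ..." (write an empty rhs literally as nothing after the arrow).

  | ababb
  | abaaabaa => abaabaa => abbaaa => abbaa => abbb
  | aababbab => baabbab => bbabab
  | baaababb => baababb => bbaabb => bbbab

aa->b; aaa->aa; aab->ba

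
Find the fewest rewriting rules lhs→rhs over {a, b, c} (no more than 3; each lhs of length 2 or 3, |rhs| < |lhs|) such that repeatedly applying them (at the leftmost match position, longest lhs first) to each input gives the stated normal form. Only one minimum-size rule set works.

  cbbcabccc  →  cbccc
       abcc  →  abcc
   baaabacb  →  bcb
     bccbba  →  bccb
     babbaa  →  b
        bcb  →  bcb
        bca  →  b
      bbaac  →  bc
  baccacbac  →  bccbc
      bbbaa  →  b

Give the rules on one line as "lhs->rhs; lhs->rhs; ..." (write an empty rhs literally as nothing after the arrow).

  | cbbcabccc => cbcabccc => cbbccc => cbccc
  | abcc
  | baaabacb => baabacb => babacb => bbacb => bacb => bcb
  | bccbba => bccba => bccb

ba->b; bb->b; ca->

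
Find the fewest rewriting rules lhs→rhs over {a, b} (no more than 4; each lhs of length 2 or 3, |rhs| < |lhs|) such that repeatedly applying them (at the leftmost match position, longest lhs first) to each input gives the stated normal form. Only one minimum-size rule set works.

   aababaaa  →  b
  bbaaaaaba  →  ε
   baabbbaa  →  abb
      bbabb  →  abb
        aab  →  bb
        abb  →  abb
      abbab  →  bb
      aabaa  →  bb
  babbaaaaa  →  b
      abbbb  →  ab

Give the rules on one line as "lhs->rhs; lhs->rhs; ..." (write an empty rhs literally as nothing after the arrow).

  | aababaaa => bbabaaa => bbbaaa => abaaa => aa => b
  | bbaaaaaba => bbaaaaba => bbaaaba => bbaaba => bbaba => bbba => aba => ε
  | baabbbaa => babbbaa => bbbbaa => abbaa => abba => abb
  | bbabb => bbbb => abb

aa->b; aba->; ba->b; bbb->ab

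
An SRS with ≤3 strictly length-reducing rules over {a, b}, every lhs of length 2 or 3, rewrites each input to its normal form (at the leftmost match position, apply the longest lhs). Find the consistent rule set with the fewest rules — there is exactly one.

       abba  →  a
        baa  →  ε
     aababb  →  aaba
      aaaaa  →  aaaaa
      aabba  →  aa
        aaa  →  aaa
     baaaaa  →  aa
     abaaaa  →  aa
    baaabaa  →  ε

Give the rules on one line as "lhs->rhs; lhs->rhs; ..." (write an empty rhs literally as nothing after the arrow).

baa->bb; bb->; bba->

  | abba => a
  | baa => bb => ε
  | aababb => aaba
  | aaaaa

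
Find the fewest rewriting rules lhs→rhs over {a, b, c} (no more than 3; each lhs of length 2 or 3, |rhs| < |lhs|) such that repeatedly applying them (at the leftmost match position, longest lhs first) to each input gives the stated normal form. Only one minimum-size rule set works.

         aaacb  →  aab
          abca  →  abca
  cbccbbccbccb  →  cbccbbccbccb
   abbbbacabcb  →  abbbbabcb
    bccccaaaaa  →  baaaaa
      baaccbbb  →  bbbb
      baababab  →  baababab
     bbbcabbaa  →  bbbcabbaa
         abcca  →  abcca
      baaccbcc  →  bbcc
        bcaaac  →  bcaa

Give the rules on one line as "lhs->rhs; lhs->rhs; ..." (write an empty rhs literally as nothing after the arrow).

  | aaacb => aab
  | abca
  | cbccbbccbccb
  | abbbbacabcb => abbbbabcb

ac->; ccc->a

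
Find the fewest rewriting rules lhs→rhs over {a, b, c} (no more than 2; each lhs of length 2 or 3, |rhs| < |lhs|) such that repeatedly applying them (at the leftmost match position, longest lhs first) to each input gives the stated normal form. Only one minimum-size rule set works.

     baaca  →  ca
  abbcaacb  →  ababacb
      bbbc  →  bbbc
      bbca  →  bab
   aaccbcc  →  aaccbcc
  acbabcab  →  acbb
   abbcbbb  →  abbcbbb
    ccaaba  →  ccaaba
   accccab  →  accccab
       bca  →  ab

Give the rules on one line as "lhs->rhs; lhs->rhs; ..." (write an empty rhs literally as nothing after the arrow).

baa->; bca->ab

  | baaca => ca
  | abbcaacb => ababacb
  | bbbc
  | bbca => bab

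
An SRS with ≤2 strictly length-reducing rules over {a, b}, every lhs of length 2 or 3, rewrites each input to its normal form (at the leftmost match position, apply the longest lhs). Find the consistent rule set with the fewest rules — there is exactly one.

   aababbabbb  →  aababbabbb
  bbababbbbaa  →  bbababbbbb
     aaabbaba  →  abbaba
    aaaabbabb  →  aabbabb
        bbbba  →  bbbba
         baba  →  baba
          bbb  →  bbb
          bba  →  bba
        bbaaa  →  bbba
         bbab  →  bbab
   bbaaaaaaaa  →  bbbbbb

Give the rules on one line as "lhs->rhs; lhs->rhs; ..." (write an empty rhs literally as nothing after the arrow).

aaa->a; baa->bb

  | aababbabbb
  | bbababbbbaa => bbababbbbb
  | aaabbaba => abbaba
  | aaaabbabb => aabbabb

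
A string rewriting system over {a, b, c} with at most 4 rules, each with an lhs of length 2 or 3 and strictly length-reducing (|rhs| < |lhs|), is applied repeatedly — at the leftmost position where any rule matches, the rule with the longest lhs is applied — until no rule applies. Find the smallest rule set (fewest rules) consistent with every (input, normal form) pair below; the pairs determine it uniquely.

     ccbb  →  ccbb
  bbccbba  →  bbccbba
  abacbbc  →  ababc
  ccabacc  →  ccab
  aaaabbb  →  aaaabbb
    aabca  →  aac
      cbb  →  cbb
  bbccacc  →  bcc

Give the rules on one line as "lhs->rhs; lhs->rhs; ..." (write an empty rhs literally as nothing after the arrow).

  | ccbb
  | bbccbba
  | abacbbc => ababc
  | ccabacc => ccab

acb->a; acc->; bca->c; cac->a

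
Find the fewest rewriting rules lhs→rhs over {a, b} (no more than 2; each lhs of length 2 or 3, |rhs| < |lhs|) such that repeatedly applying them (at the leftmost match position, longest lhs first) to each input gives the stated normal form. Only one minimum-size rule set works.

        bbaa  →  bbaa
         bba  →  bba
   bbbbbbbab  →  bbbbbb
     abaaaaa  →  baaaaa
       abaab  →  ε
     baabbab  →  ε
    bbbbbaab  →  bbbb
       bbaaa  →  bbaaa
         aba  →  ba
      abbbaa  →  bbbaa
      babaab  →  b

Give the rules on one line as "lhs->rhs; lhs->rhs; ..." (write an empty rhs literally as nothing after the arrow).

  | bbaa
  | bba
  | bbbbbbbab => bbbbbb
  | abaaaaa => baaaaa

ab->b; bab->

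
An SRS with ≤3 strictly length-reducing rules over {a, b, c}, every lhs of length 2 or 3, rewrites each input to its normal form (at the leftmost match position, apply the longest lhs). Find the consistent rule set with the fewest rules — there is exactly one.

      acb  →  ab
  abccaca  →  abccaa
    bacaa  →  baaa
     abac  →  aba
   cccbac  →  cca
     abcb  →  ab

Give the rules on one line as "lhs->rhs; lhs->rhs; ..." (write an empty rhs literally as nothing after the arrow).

  | acb => ab
  | abccaca => abccaa
  | bacaa => baaa
  | abac => aba

ac->a; cb->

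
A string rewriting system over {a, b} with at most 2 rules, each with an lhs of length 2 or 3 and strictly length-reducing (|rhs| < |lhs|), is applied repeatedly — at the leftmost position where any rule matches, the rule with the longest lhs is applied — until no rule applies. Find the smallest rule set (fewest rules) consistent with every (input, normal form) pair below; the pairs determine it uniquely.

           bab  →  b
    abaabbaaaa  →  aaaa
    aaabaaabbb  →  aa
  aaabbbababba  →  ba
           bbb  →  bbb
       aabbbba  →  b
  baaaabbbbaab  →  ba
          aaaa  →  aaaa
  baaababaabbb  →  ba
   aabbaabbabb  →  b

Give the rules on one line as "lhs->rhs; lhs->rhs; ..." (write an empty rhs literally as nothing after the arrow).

  | bab => b
  | abaabbaaaa => aabbaaaa => abaaaa => aaaa
  | aaabaaabbb => aaaaabbb => aaaabb => aaab => aa
  | aaabbbababba => aabbababba => abababba => ababba => abba => ba

ab->; bba->b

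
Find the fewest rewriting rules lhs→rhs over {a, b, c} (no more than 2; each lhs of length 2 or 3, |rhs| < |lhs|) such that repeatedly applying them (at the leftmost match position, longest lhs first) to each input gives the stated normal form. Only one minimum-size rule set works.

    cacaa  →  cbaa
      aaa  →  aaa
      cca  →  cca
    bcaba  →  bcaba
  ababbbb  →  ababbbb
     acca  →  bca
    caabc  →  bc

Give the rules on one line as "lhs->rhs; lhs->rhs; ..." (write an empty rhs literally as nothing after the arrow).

  | cacaa => cbaa
  | aaa
  | cca
  | bcaba

ac->b; caa->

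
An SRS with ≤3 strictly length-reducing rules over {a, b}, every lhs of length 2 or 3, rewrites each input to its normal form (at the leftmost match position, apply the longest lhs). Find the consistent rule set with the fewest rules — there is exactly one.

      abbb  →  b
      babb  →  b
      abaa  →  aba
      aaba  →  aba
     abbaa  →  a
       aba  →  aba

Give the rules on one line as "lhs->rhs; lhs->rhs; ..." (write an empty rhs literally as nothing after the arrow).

aa->a; abb->

  | abbb => b
  | babb => b
  | abaa => aba
  | aaba => aba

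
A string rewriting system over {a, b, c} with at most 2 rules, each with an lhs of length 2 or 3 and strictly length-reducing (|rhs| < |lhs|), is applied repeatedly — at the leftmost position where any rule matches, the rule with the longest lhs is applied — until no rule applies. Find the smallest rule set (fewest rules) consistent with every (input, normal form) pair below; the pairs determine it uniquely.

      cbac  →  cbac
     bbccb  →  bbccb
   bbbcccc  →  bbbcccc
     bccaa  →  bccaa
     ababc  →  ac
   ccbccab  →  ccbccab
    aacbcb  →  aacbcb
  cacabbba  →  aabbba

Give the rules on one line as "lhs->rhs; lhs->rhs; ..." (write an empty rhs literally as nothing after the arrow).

bab->; cac->a

  | cbac
  | bbccb
  | bbbcccc
  | bccaa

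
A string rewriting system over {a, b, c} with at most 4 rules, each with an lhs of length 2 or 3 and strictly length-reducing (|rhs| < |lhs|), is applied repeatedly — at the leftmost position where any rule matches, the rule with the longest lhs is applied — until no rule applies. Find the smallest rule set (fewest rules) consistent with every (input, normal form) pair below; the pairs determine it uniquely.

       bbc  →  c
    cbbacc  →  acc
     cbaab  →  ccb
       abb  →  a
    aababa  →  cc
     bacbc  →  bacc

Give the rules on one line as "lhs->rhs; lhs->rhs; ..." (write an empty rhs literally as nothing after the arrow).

aa->c; ab->a; bc->c; cbb->

  | bbc => bc => c
  | cbbacc => acc
  | cbaab => cbcb => ccb
  | abb => ab => a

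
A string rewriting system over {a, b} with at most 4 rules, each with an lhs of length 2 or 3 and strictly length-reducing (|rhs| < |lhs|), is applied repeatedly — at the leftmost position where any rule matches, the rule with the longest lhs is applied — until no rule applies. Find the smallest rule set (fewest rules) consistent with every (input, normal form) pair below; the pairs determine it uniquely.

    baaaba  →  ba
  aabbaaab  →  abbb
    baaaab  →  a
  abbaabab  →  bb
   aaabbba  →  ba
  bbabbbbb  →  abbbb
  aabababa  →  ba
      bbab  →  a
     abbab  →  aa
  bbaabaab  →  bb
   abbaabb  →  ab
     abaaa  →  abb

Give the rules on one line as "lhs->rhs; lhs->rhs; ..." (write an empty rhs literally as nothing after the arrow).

aaa->b; aab->ab; bab->a; bba->ba

  | baaaba => bbba => bba => ba
  | aabbaaab => abbaaab => abaaab => abbb
  | baaaab => bbab => bab => a
  | abbaabab => abaabab => ababab => aaab => bb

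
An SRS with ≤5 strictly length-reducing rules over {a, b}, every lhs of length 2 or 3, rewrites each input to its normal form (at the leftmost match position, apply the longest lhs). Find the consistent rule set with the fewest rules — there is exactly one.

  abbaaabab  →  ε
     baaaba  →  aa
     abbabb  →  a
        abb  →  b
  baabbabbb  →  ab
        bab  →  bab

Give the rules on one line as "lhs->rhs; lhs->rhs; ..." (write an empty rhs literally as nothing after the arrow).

  | abbaaabab => baaabab => aaabab => aab => ε
  | baaaba => aaaba => aa
  | abbabb => babb => bb => a
  | abb => b

aab->; abb->b; baa->aa; bb->a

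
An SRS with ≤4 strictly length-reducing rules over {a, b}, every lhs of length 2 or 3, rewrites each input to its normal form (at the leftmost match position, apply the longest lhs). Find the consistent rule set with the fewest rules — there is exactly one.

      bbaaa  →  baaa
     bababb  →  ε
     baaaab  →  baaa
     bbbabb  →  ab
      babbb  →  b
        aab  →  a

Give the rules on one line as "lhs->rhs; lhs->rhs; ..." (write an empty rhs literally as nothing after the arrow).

aab->a; bab->bb; bb->b; bbb->

  | bbaaa => baaa
  | bababb => bbabb => babb => bbb => ε
  | baaaab => baaa
  | bbbabb => abb => ab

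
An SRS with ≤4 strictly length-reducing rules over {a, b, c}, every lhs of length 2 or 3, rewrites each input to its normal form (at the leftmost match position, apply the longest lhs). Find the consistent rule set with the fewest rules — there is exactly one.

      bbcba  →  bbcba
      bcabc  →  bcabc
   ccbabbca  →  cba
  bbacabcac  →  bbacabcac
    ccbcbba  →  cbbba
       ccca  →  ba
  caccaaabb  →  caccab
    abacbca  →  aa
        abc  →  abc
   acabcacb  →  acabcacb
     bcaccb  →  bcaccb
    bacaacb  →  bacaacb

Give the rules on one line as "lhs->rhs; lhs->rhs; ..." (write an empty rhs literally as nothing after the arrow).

  | bbcba
  | bcabc
  | ccbabbca => ccbca => cba
  | bbacabcac

aab->; bab->; cbc->b; ccc->b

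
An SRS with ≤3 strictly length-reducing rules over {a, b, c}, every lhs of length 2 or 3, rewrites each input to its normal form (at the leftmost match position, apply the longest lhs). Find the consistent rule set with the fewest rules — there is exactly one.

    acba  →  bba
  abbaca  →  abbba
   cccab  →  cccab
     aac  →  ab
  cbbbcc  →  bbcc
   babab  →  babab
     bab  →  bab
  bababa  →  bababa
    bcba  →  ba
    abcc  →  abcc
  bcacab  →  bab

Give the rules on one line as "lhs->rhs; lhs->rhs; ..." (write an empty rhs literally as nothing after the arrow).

  | acba => bba
  | abbaca => abbba
  | cccab
  | aac => ab

ac->b; cb->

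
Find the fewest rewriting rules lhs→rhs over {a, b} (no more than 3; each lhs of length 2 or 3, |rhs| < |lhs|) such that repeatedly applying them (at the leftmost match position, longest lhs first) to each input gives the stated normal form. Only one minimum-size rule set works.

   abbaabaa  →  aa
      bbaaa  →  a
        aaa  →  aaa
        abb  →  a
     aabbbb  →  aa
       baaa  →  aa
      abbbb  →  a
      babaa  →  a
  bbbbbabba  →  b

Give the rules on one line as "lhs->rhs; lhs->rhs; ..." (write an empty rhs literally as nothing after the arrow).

ba->; bb->; bba->b

  | abbaabaa => ababaa => abaa => aa
  | bbaaa => baa => a
  | aaa
  | abb => a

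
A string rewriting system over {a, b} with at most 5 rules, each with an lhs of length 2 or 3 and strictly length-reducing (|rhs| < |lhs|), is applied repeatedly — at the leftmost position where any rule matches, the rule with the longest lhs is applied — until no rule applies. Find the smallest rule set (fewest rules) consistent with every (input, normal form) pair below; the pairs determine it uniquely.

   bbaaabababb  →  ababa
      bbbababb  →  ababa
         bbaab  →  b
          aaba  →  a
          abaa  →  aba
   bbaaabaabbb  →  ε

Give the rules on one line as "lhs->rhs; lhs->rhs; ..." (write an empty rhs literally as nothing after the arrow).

aa->a; aaa->; aab->; bb->a

  | bbaaabababb => aaaabababb => abababb => ababaa => ababa
  | bbbababb => abababb => ababaa => ababa
  | bbaab => aaab => b
  | aaba => a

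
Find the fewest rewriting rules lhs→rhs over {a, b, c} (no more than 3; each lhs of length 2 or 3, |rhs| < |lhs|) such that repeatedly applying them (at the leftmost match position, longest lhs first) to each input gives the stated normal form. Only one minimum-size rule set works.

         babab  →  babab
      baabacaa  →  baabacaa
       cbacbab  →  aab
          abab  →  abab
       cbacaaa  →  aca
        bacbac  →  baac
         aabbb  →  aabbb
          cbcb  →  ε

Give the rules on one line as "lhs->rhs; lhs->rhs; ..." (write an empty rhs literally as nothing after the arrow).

  | babab
  | baabacaa
  | cbacbab => acbab => aab
  | abab

aaa->a; cb->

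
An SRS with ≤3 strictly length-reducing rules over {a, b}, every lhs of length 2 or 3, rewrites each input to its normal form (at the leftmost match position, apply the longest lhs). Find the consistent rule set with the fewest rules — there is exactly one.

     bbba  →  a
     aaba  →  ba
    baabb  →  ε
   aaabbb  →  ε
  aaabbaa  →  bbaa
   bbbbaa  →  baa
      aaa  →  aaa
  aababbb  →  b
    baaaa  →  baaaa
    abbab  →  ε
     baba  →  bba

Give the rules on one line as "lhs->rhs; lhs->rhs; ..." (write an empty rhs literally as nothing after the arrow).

  | bbba => a
  | aaba => aba => ba
  | baabb => babb => bbb => ε
  | aaabbb => aabbb => abbb => bbb => ε

ab->b; bbb->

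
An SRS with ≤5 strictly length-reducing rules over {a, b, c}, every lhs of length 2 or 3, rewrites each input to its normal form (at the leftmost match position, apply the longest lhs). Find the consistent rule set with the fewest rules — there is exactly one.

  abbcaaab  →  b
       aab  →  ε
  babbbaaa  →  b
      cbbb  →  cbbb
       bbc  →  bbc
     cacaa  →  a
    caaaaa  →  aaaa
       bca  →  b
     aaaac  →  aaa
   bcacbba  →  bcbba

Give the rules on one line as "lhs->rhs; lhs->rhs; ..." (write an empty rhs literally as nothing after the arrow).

ab->c; ac->; baa->a; ca->

  | abbcaaab => cbcaaab => cbaab => cab => b
  | aab => ac => ε
  | babbbaaa => bcbbaaa => bcbaa => bca => b
  | cbbb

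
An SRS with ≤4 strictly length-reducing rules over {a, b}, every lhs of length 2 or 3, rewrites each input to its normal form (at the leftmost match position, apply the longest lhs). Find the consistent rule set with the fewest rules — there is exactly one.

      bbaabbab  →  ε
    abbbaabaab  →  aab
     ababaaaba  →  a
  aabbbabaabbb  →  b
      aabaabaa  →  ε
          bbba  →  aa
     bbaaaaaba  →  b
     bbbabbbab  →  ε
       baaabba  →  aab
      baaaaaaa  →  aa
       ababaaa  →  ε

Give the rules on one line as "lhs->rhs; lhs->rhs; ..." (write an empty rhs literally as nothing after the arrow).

aaa->b; ba->; bab->; bbb->a

  | bbaabbab => babbab => bab => ε
  | abbbaabaab => aaaabaab => babaab => aab
  | ababaaaba => aaaaba => baba => a
  | aabbbabaabbb => aaaabaabbb => babaabbb => aabbb => aaa => b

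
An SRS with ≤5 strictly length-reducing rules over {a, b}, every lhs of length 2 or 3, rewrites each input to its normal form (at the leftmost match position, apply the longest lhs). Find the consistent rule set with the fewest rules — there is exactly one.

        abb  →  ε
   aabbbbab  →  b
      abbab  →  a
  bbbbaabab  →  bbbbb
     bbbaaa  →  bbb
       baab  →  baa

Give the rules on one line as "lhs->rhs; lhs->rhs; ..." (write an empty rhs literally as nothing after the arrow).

aaa->; aab->aa; ab->a; abb->

  | abb => ε
  | aabbbbab => aabbbab => aabbab => aabab => aaab => b
  | abbab => ab => a
  | bbbbaabab => bbbbaaab => bbbbb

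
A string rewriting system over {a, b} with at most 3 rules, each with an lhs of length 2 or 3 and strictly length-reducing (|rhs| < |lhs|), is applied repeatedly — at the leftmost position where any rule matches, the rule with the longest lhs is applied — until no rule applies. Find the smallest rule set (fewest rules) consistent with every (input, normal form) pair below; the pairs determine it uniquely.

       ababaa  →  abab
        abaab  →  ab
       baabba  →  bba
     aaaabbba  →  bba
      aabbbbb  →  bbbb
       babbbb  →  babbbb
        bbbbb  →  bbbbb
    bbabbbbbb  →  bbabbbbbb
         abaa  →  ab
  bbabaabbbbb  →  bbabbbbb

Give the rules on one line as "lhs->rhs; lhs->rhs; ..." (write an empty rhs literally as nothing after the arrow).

  | ababaa => abab
  | abaab => ab
  | baabba => bba
  | aaaabbba => aabbba => bba

aa->; aab->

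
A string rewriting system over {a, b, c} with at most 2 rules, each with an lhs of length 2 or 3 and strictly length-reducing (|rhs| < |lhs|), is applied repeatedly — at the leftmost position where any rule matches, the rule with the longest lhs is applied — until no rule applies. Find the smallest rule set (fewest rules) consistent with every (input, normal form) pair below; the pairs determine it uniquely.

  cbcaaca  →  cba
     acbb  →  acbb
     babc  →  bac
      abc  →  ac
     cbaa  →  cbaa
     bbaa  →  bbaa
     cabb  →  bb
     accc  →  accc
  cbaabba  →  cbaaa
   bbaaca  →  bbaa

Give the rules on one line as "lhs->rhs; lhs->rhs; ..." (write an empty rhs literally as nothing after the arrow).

ab->a; ca->

  | cbcaaca => cbaca => cba
  | acbb
  | babc => bac
  | abc => ac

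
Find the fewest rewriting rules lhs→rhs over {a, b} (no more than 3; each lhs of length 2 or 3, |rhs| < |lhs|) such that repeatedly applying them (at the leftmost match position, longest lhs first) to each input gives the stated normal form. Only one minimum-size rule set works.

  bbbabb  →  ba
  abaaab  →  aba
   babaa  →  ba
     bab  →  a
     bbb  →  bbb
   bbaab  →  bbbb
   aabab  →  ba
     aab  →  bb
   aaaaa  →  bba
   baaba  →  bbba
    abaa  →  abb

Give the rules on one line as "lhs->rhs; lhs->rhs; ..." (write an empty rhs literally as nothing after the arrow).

aa->b; bab->a

  | bbbabb => bbab => ba
  | abaaab => abbab => aba
  | babaa => aaa => ba
  | bab => a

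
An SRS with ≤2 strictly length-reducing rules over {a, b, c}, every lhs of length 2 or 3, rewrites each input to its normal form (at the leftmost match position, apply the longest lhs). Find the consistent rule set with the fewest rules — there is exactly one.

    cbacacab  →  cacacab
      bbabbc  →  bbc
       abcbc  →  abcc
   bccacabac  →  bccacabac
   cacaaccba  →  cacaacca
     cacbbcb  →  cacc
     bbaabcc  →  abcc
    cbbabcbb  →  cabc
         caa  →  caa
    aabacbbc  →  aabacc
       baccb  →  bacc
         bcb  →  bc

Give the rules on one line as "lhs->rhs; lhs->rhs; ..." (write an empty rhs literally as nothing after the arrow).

  | cbacacab => cacacab
  | bbabbc => bbc
  | abcbc => abcc
  | bccacabac

bba->; cb->c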